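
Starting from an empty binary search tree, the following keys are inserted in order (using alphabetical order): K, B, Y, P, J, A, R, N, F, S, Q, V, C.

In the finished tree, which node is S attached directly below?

R

Insert K: tree is empty, so K becomes the root.
Insert B: B < K → go left. Place as left child of K.
Insert Y: Y > K → go right. Place as right child of K.
Insert P: P > K → go right; P < Y → go left. Place as left child of Y.
Insert J: J < K → go left; J > B → go right. Place as right child of B.
Insert A: A < K → go left; A < B → go left. Place as left child of B.
Insert R: R > K → go right; R < Y → go left; R > P → go right. Place as right child of P.
Insert N: N > K → go right; N < Y → go left; N < P → go left. Place as left child of P.
Insert F: F < K → go left; F > B → go right; F < J → go left. Place as left child of J.
Insert S: S > K → go right; S < Y → go left; S > P → go right; S > R → go right. Place as right child of R.
Insert Q: Q > K → go right; Q < Y → go left; Q > P → go right; Q < R → go left. Place as left child of R.
Insert V: V > K → go right; V < Y → go left; V > P → go right; V > R → go right; V > S → go right. Place as right child of S.
Insert C: C < K → go left; C > B → go right; C < J → go left; C < F → go left. Place as left child of F.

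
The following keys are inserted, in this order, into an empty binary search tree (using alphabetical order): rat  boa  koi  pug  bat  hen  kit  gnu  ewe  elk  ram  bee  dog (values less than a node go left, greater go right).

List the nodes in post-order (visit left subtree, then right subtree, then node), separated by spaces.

Insert rat: tree is empty, so rat becomes the root.
Insert boa: boa < rat → go left. Place as left child of rat.
Insert koi: koi < rat → go left; koi > boa → go right. Place as right child of boa.
Insert pug: pug < rat → go left; pug > boa → go right; pug > koi → go right. Place as right child of koi.
Insert bat: bat < rat → go left; bat < boa → go left. Place as left child of boa.
Insert hen: hen < rat → go left; hen > boa → go right; hen < koi → go left. Place as left child of koi.
Insert kit: kit < rat → go left; kit > boa → go right; kit < koi → go left; kit > hen → go right. Place as right child of hen.
Insert gnu: gnu < rat → go left; gnu > boa → go right; gnu < koi → go left; gnu < hen → go left. Place as left child of hen.
Insert ewe: ewe < rat → go left; ewe > boa → go right; ewe < koi → go left; ewe < hen → go left; ewe < gnu → go left. Place as left child of gnu.
Insert elk: elk < rat → go left; elk > boa → go right; elk < koi → go left; elk < hen → go left; elk < gnu → go left; elk < ewe → go left. Place as left child of ewe.
Insert ram: ram < rat → go left; ram > boa → go right; ram > koi → go right; ram > pug → go right. Place as right child of pug.
Insert bee: bee < rat → go left; bee < boa → go left; bee > bat → go right. Place as right child of bat.
Insert dog: dog < rat → go left; dog > boa → go right; dog < koi → go left; dog < hen → go left; dog < gnu → go left; dog < ewe → go left; dog < elk → go left. Place as left child of elk.

bee bat dog elk ewe gnu kit hen ram pug koi boa rat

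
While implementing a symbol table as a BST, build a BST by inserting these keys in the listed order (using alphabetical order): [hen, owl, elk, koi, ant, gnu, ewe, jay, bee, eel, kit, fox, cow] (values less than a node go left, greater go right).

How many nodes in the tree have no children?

3

Insert hen: tree is empty, so hen becomes the root.
Insert owl: owl > hen → go right. Place as right child of hen.
Insert elk: elk < hen → go left. Place as left child of hen.
Insert koi: koi > hen → go right; koi < owl → go left. Place as left child of owl.
Insert ant: ant < hen → go left; ant < elk → go left. Place as left child of elk.
Insert gnu: gnu < hen → go left; gnu > elk → go right. Place as right child of elk.
Insert ewe: ewe < hen → go left; ewe > elk → go right; ewe < gnu → go left. Place as left child of gnu.
Insert jay: jay > hen → go right; jay < owl → go left; jay < koi → go left. Place as left child of koi.
Insert bee: bee < hen → go left; bee < elk → go left; bee > ant → go right. Place as right child of ant.
Insert eel: eel < hen → go left; eel < elk → go left; eel > ant → go right; eel > bee → go right. Place as right child of bee.
Insert kit: kit > hen → go right; kit < owl → go left; kit < koi → go left; kit > jay → go right. Place as right child of jay.
Insert fox: fox < hen → go left; fox > elk → go right; fox < gnu → go left; fox > ewe → go right. Place as right child of ewe.
Insert cow: cow < hen → go left; cow < elk → go left; cow > ant → go right; cow > bee → go right; cow < eel → go left. Place as left child of eel.

Leaves: cow, fox, kit — 3 in total.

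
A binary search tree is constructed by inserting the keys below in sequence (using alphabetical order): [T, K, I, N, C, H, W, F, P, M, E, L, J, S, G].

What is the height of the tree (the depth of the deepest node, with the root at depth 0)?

6

Insert T: tree is empty, so T becomes the root.
Insert K: K < T → go left. Place as left child of T.
Insert I: I < T → go left; I < K → go left. Place as left child of K.
Insert N: N < T → go left; N > K → go right. Place as right child of K.
Insert C: C < T → go left; C < K → go left; C < I → go left. Place as left child of I.
Insert H: H < T → go left; H < K → go left; H < I → go left; H > C → go right. Place as right child of C.
Insert W: W > T → go right. Place as right child of T.
Insert F: F < T → go left; F < K → go left; F < I → go left; F > C → go right; F < H → go left. Place as left child of H.
Insert P: P < T → go left; P > K → go right; P > N → go right. Place as right child of N.
Insert M: M < T → go left; M > K → go right; M < N → go left. Place as left child of N.
Insert E: E < T → go left; E < K → go left; E < I → go left; E > C → go right; E < H → go left; E < F → go left. Place as left child of F.
Insert L: L < T → go left; L > K → go right; L < N → go left; L < M → go left. Place as left child of M.
Insert J: J < T → go left; J < K → go left; J > I → go right. Place as right child of I.
Insert S: S < T → go left; S > K → go right; S > N → go right; S > P → go right. Place as right child of P.
Insert G: G < T → go left; G < K → go left; G < I → go left; G > C → go right; G < H → go left; G > F → go right. Place as right child of F.

The deepest node is E at depth 6.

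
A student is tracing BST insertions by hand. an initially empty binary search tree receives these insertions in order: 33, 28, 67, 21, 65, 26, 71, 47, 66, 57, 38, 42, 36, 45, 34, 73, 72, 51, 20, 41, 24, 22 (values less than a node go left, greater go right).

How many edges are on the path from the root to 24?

33: root
28: left child of 33 (depth 1)
67: right child of 33 (depth 1)
21: left child of 28 (depth 2)
65: left child of 67 (depth 2)
26: right child of 21 (depth 3)
71: right child of 67 (depth 2)
47: left child of 65 (depth 3)
66: right child of 65 (depth 3)
57: right child of 47 (depth 4)
38: left child of 47 (depth 4)
42: right child of 38 (depth 5)
36: left child of 38 (depth 5)
45: right child of 42 (depth 6)
34: left child of 36 (depth 6)
73: right child of 71 (depth 3)
72: left child of 73 (depth 4)
51: left child of 57 (depth 5)
20: left child of 21 (depth 3)
41: left child of 42 (depth 6)
24: left child of 26 (depth 4)
22: left child of 24 (depth 5)

Path to 24: 33 → 28 → 21 → 26 → 24, which is 4 edges.

4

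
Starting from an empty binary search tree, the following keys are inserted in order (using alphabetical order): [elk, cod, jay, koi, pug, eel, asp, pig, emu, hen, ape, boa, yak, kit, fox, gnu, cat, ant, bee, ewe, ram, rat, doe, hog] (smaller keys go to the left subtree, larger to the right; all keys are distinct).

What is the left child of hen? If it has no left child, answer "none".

fox

Resulting structure (node: left, right):
  elk: L=cod, R=jay
  cod: L=asp, R=eel
  jay: L=emu, R=koi
  koi: L=kit, R=pug
  pug: L=pig, R=yak
  eel: L=doe, R=–
  asp: L=ape, R=boa
  pig: L=–, R=–
  emu: L=–, R=hen
  hen: L=fox, R=hog
  ape: L=ant, R=–
  boa: L=bee, R=cat
  yak: L=ram, R=–
  kit: L=–, R=–
  fox: L=ewe, R=gnu
  gnu: L=–, R=–
  cat: L=–, R=–
  ant: L=–, R=–
  bee: L=–, R=–
  ewe: L=–, R=–
  ram: L=–, R=rat
  rat: L=–, R=–
  doe: L=–, R=–
  hog: L=–, R=–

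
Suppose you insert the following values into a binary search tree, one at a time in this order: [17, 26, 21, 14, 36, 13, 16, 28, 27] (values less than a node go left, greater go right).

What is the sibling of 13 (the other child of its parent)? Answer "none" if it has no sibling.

Insert 17: tree is empty, so 17 becomes the root.
Insert 26: 26 > 17 → go right. Place as right child of 17.
Insert 21: 21 > 17 → go right; 21 < 26 → go left. Place as left child of 26.
Insert 14: 14 < 17 → go left. Place as left child of 17.
Insert 36: 36 > 17 → go right; 36 > 26 → go right. Place as right child of 26.
Insert 13: 13 < 17 → go left; 13 < 14 → go left. Place as left child of 14.
Insert 16: 16 < 17 → go left; 16 > 14 → go right. Place as right child of 14.
Insert 28: 28 > 17 → go right; 28 > 26 → go right; 28 < 36 → go left. Place as left child of 36.
Insert 27: 27 > 17 → go right; 27 > 26 → go right; 27 < 36 → go left; 27 < 28 → go left. Place as left child of 28.

13's parent is 14; the other child of 14 is 16.

16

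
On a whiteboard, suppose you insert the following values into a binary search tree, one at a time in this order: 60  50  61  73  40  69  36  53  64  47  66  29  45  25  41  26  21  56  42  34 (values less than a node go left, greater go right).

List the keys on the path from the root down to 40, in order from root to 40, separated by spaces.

Insert 60: tree is empty, so 60 becomes the root.
Insert 50: 50 < 60 → go left. Place as left child of 60.
Insert 61: 61 > 60 → go right. Place as right child of 60.
Insert 73: 73 > 60 → go right; 73 > 61 → go right. Place as right child of 61.
Insert 40: 40 < 60 → go left; 40 < 50 → go left. Place as left child of 50.
Insert 69: 69 > 60 → go right; 69 > 61 → go right; 69 < 73 → go left. Place as left child of 73.
Insert 36: 36 < 60 → go left; 36 < 50 → go left; 36 < 40 → go left. Place as left child of 40.
Insert 53: 53 < 60 → go left; 53 > 50 → go right. Place as right child of 50.
Insert 64: 64 > 60 → go right; 64 > 61 → go right; 64 < 73 → go left; 64 < 69 → go left. Place as left child of 69.
Insert 47: 47 < 60 → go left; 47 < 50 → go left; 47 > 40 → go right. Place as right child of 40.
Insert 66: 66 > 60 → go right; 66 > 61 → go right; 66 < 73 → go left; 66 < 69 → go left; 66 > 64 → go right. Place as right child of 64.
Insert 29: 29 < 60 → go left; 29 < 50 → go left; 29 < 40 → go left; 29 < 36 → go left. Place as left child of 36.
Insert 45: 45 < 60 → go left; 45 < 50 → go left; 45 > 40 → go right; 45 < 47 → go left. Place as left child of 47.
Insert 25: 25 < 60 → go left; 25 < 50 → go left; 25 < 40 → go left; 25 < 36 → go left; 25 < 29 → go left. Place as left child of 29.
Insert 41: 41 < 60 → go left; 41 < 50 → go left; 41 > 40 → go right; 41 < 47 → go left; 41 < 45 → go left. Place as left child of 45.
Insert 26: 26 < 60 → go left; 26 < 50 → go left; 26 < 40 → go left; 26 < 36 → go left; 26 < 29 → go left; 26 > 25 → go right. Place as right child of 25.
Insert 21: 21 < 60 → go left; 21 < 50 → go left; 21 < 40 → go left; 21 < 36 → go left; 21 < 29 → go left; 21 < 25 → go left. Place as left child of 25.
Insert 56: 56 < 60 → go left; 56 > 50 → go right; 56 > 53 → go right. Place as right child of 53.
Insert 42: 42 < 60 → go left; 42 < 50 → go left; 42 > 40 → go right; 42 < 47 → go left; 42 < 45 → go left; 42 > 41 → go right. Place as right child of 41.
Insert 34: 34 < 60 → go left; 34 < 50 → go left; 34 < 40 → go left; 34 < 36 → go left; 34 > 29 → go right. Place as right child of 29.

60 50 40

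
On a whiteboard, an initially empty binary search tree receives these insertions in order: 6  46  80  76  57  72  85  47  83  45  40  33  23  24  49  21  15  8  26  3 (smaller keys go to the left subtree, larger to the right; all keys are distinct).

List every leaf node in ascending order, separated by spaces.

Insert 6: tree is empty, so 6 becomes the root.
Insert 46: 46 > 6 → go right. Place as right child of 6.
Insert 80: 80 > 6 → go right; 80 > 46 → go right. Place as right child of 46.
Insert 76: 76 > 6 → go right; 76 > 46 → go right; 76 < 80 → go left. Place as left child of 80.
Insert 57: 57 > 6 → go right; 57 > 46 → go right; 57 < 80 → go left; 57 < 76 → go left. Place as left child of 76.
Insert 72: 72 > 6 → go right; 72 > 46 → go right; 72 < 80 → go left; 72 < 76 → go left; 72 > 57 → go right. Place as right child of 57.
Insert 85: 85 > 6 → go right; 85 > 46 → go right; 85 > 80 → go right. Place as right child of 80.
Insert 47: 47 > 6 → go right; 47 > 46 → go right; 47 < 80 → go left; 47 < 76 → go left; 47 < 57 → go left. Place as left child of 57.
Insert 83: 83 > 6 → go right; 83 > 46 → go right; 83 > 80 → go right; 83 < 85 → go left. Place as left child of 85.
Insert 45: 45 > 6 → go right; 45 < 46 → go left. Place as left child of 46.
Insert 40: 40 > 6 → go right; 40 < 46 → go left; 40 < 45 → go left. Place as left child of 45.
Insert 33: 33 > 6 → go right; 33 < 46 → go left; 33 < 45 → go left; 33 < 40 → go left. Place as left child of 40.
Insert 23: 23 > 6 → go right; 23 < 46 → go left; 23 < 45 → go left; 23 < 40 → go left; 23 < 33 → go left. Place as left child of 33.
Insert 24: 24 > 6 → go right; 24 < 46 → go left; 24 < 45 → go left; 24 < 40 → go left; 24 < 33 → go left; 24 > 23 → go right. Place as right child of 23.
Insert 49: 49 > 6 → go right; 49 > 46 → go right; 49 < 80 → go left; 49 < 76 → go left; 49 < 57 → go left; 49 > 47 → go right. Place as right child of 47.
Insert 21: 21 > 6 → go right; 21 < 46 → go left; 21 < 45 → go left; 21 < 40 → go left; 21 < 33 → go left; 21 < 23 → go left. Place as left child of 23.
Insert 15: 15 > 6 → go right; 15 < 46 → go left; 15 < 45 → go left; 15 < 40 → go left; 15 < 33 → go left; 15 < 23 → go left; 15 < 21 → go left. Place as left child of 21.
Insert 8: 8 > 6 → go right; 8 < 46 → go left; 8 < 45 → go left; 8 < 40 → go left; 8 < 33 → go left; 8 < 23 → go left; 8 < 21 → go left; 8 < 15 → go left. Place as left child of 15.
Insert 26: 26 > 6 → go right; 26 < 46 → go left; 26 < 45 → go left; 26 < 40 → go left; 26 < 33 → go left; 26 > 23 → go right; 26 > 24 → go right. Place as right child of 24.
Insert 3: 3 < 6 → go left. Place as left child of 6.

3 8 26 49 72 83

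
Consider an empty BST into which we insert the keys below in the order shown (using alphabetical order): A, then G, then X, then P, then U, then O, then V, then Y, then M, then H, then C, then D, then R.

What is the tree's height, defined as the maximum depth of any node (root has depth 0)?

6

Insert A: tree is empty, so A becomes the root.
Insert G: G > A → go right. Place as right child of A.
Insert X: X > A → go right; X > G → go right. Place as right child of G.
Insert P: P > A → go right; P > G → go right; P < X → go left. Place as left child of X.
Insert U: U > A → go right; U > G → go right; U < X → go left; U > P → go right. Place as right child of P.
Insert O: O > A → go right; O > G → go right; O < X → go left; O < P → go left. Place as left child of P.
Insert V: V > A → go right; V > G → go right; V < X → go left; V > P → go right; V > U → go right. Place as right child of U.
Insert Y: Y > A → go right; Y > G → go right; Y > X → go right. Place as right child of X.
Insert M: M > A → go right; M > G → go right; M < X → go left; M < P → go left; M < O → go left. Place as left child of O.
Insert H: H > A → go right; H > G → go right; H < X → go left; H < P → go left; H < O → go left; H < M → go left. Place as left child of M.
Insert C: C > A → go right; C < G → go left. Place as left child of G.
Insert D: D > A → go right; D < G → go left; D > C → go right. Place as right child of C.
Insert R: R > A → go right; R > G → go right; R < X → go left; R > P → go right; R < U → go left. Place as left child of U.

The deepest node is H at depth 6.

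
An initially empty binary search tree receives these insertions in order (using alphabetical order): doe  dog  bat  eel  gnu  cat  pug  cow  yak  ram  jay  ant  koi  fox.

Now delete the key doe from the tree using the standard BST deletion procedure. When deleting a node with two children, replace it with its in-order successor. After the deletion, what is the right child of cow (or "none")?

doe: root
dog: right child of doe (depth 1)
bat: left child of doe (depth 1)
eel: right child of dog (depth 2)
gnu: right child of eel (depth 3)
cat: right child of bat (depth 2)
pug: right child of gnu (depth 4)
cow: right child of cat (depth 3)
yak: right child of pug (depth 5)
ram: left child of yak (depth 6)
jay: left child of pug (depth 5)
ant: left child of bat (depth 2)
koi: right child of jay (depth 6)
fox: left child of gnu (depth 4)

Delete doe (two children — replace with in-order successor).
After deletion, cow's right child: none.

none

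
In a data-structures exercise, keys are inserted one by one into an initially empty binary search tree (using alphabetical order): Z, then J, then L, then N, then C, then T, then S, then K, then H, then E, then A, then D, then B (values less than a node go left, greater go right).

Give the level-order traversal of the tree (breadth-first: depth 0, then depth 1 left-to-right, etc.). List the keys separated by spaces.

Resulting structure (node: left, right):
  Z: L=J, R=–
  J: L=C, R=L
  L: L=K, R=N
  N: L=–, R=T
  C: L=A, R=H
  T: L=S, R=–
  S: L=–, R=–
  K: L=–, R=–
  H: L=E, R=–
  E: L=D, R=–
  A: L=–, R=B
  D: L=–, R=–
  B: L=–, R=–

Z J C L A H K N B E T D S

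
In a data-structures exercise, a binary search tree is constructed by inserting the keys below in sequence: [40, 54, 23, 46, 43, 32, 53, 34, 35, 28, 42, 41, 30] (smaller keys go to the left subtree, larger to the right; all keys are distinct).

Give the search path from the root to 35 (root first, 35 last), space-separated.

40 23 32 34 35

40: root
54: right child of 40 (depth 1)
23: left child of 40 (depth 1)
46: left child of 54 (depth 2)
43: left child of 46 (depth 3)
32: right child of 23 (depth 2)
53: right child of 46 (depth 3)
34: right child of 32 (depth 3)
35: right child of 34 (depth 4)
28: left child of 32 (depth 3)
42: left child of 43 (depth 4)
41: left child of 42 (depth 5)
30: right child of 28 (depth 4)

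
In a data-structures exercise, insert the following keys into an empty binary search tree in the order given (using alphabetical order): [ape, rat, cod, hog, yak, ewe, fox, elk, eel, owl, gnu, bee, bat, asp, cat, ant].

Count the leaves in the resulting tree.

Insert ape: tree is empty, so ape becomes the root.
Insert rat: rat > ape → go right. Place as right child of ape.
Insert cod: cod > ape → go right; cod < rat → go left. Place as left child of rat.
Insert hog: hog > ape → go right; hog < rat → go left; hog > cod → go right. Place as right child of cod.
Insert yak: yak > ape → go right; yak > rat → go right. Place as right child of rat.
Insert ewe: ewe > ape → go right; ewe < rat → go left; ewe > cod → go right; ewe < hog → go left. Place as left child of hog.
Insert fox: fox > ape → go right; fox < rat → go left; fox > cod → go right; fox < hog → go left; fox > ewe → go right. Place as right child of ewe.
Insert elk: elk > ape → go right; elk < rat → go left; elk > cod → go right; elk < hog → go left; elk < ewe → go left. Place as left child of ewe.
Insert eel: eel > ape → go right; eel < rat → go left; eel > cod → go right; eel < hog → go left; eel < ewe → go left; eel < elk → go left. Place as left child of elk.
Insert owl: owl > ape → go right; owl < rat → go left; owl > cod → go right; owl > hog → go right. Place as right child of hog.
Insert gnu: gnu > ape → go right; gnu < rat → go left; gnu > cod → go right; gnu < hog → go left; gnu > ewe → go right; gnu > fox → go right. Place as right child of fox.
Insert bee: bee > ape → go right; bee < rat → go left; bee < cod → go left. Place as left child of cod.
Insert bat: bat > ape → go right; bat < rat → go left; bat < cod → go left; bat < bee → go left. Place as left child of bee.
Insert asp: asp > ape → go right; asp < rat → go left; asp < cod → go left; asp < bee → go left; asp < bat → go left. Place as left child of bat.
Insert cat: cat > ape → go right; cat < rat → go left; cat < cod → go left; cat > bee → go right. Place as right child of bee.
Insert ant: ant < ape → go left. Place as left child of ape.

Leaves: ant, asp, cat, eel, gnu, owl, yak — 7 in total.

7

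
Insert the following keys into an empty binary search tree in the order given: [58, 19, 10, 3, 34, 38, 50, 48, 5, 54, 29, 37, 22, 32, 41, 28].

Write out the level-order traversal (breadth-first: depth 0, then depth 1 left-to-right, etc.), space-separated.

58 19 10 34 3 29 38 5 22 32 37 50 28 48 54 41

58: root
19: left child of 58 (depth 1)
10: left child of 19 (depth 2)
3: left child of 10 (depth 3)
34: right child of 19 (depth 2)
38: right child of 34 (depth 3)
50: right child of 38 (depth 4)
48: left child of 50 (depth 5)
5: right child of 3 (depth 4)
54: right child of 50 (depth 5)
29: left child of 34 (depth 3)
37: left child of 38 (depth 4)
22: left child of 29 (depth 4)
32: right child of 29 (depth 4)
41: left child of 48 (depth 6)
28: right child of 22 (depth 5)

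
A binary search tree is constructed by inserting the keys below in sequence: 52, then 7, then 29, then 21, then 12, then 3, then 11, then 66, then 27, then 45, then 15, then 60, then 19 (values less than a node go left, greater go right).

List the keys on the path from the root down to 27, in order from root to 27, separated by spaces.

52 7 29 21 27

Insert 52: tree is empty, so 52 becomes the root.
Insert 7: 7 < 52 → go left. Place as left child of 52.
Insert 29: 29 < 52 → go left; 29 > 7 → go right. Place as right child of 7.
Insert 21: 21 < 52 → go left; 21 > 7 → go right; 21 < 29 → go left. Place as left child of 29.
Insert 12: 12 < 52 → go left; 12 > 7 → go right; 12 < 29 → go left; 12 < 21 → go left. Place as left child of 21.
Insert 3: 3 < 52 → go left; 3 < 7 → go left. Place as left child of 7.
Insert 11: 11 < 52 → go left; 11 > 7 → go right; 11 < 29 → go left; 11 < 21 → go left; 11 < 12 → go left. Place as left child of 12.
Insert 66: 66 > 52 → go right. Place as right child of 52.
Insert 27: 27 < 52 → go left; 27 > 7 → go right; 27 < 29 → go left; 27 > 21 → go right. Place as right child of 21.
Insert 45: 45 < 52 → go left; 45 > 7 → go right; 45 > 29 → go right. Place as right child of 29.
Insert 15: 15 < 52 → go left; 15 > 7 → go right; 15 < 29 → go left; 15 < 21 → go left; 15 > 12 → go right. Place as right child of 12.
Insert 60: 60 > 52 → go right; 60 < 66 → go left. Place as left child of 66.
Insert 19: 19 < 52 → go left; 19 > 7 → go right; 19 < 29 → go left; 19 < 21 → go left; 19 > 12 → go right; 19 > 15 → go right. Place as right child of 15.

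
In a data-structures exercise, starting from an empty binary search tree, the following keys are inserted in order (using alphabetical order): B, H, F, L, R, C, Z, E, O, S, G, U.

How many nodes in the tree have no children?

Insert B: tree is empty, so B becomes the root.
Insert H: H > B → go right. Place as right child of B.
Insert F: F > B → go right; F < H → go left. Place as left child of H.
Insert L: L > B → go right; L > H → go right. Place as right child of H.
Insert R: R > B → go right; R > H → go right; R > L → go right. Place as right child of L.
Insert C: C > B → go right; C < H → go left; C < F → go left. Place as left child of F.
Insert Z: Z > B → go right; Z > H → go right; Z > L → go right; Z > R → go right. Place as right child of R.
Insert E: E > B → go right; E < H → go left; E < F → go left; E > C → go right. Place as right child of C.
Insert O: O > B → go right; O > H → go right; O > L → go right; O < R → go left. Place as left child of R.
Insert S: S > B → go right; S > H → go right; S > L → go right; S > R → go right; S < Z → go left. Place as left child of Z.
Insert G: G > B → go right; G < H → go left; G > F → go right. Place as right child of F.
Insert U: U > B → go right; U > H → go right; U > L → go right; U > R → go right; U < Z → go left; U > S → go right. Place as right child of S.

Leaves: E, G, O, U — 4 in total.

4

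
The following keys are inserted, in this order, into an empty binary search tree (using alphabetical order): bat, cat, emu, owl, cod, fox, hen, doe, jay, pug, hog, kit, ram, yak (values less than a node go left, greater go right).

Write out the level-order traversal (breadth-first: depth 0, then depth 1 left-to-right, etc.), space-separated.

bat cat emu cod owl doe fox pug hen ram jay yak hog kit

Resulting structure (node: left, right):
  bat: L=–, R=cat
  cat: L=–, R=emu
  emu: L=cod, R=owl
  owl: L=fox, R=pug
  cod: L=–, R=doe
  fox: L=–, R=hen
  hen: L=–, R=jay
  doe: L=–, R=–
  jay: L=hog, R=kit
  pug: L=–, R=ram
  hog: L=–, R=–
  kit: L=–, R=–
  ram: L=–, R=yak
  yak: L=–, R=–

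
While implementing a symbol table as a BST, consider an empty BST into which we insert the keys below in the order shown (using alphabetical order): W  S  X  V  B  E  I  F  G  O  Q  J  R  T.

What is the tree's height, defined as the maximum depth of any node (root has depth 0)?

W: root
S: left child of W (depth 1)
X: right child of W (depth 1)
V: right child of S (depth 2)
B: left child of S (depth 2)
E: right child of B (depth 3)
I: right child of E (depth 4)
F: left child of I (depth 5)
G: right child of F (depth 6)
O: right child of I (depth 5)
Q: right child of O (depth 6)
J: left child of O (depth 6)
R: right child of Q (depth 7)
T: left child of V (depth 3)

The deepest node is R at depth 7.

7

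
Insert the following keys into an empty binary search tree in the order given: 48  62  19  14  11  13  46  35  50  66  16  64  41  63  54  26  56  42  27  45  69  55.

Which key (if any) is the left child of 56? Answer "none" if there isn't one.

48: root
62: right child of 48 (depth 1)
19: left child of 48 (depth 1)
14: left child of 19 (depth 2)
11: left child of 14 (depth 3)
13: right child of 11 (depth 4)
46: right child of 19 (depth 2)
35: left child of 46 (depth 3)
50: left child of 62 (depth 2)
66: right child of 62 (depth 2)
16: right child of 14 (depth 3)
64: left child of 66 (depth 3)
41: right child of 35 (depth 4)
63: left child of 64 (depth 4)
54: right child of 50 (depth 3)
26: left child of 35 (depth 4)
56: right child of 54 (depth 4)
42: right child of 41 (depth 5)
27: right child of 26 (depth 5)
45: right child of 42 (depth 6)
69: right child of 66 (depth 3)
55: left child of 56 (depth 5)

55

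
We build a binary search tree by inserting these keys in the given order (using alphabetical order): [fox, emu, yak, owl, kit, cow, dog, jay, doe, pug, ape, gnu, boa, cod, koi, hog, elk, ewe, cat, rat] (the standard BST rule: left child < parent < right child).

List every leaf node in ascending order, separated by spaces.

cat doe elk ewe hog koi rat

Insert fox: tree is empty, so fox becomes the root.
Insert emu: emu < fox → go left. Place as left child of fox.
Insert yak: yak > fox → go right. Place as right child of fox.
Insert owl: owl > fox → go right; owl < yak → go left. Place as left child of yak.
Insert kit: kit > fox → go right; kit < yak → go left; kit < owl → go left. Place as left child of owl.
Insert cow: cow < fox → go left; cow < emu → go left. Place as left child of emu.
Insert dog: dog < fox → go left; dog < emu → go left; dog > cow → go right. Place as right child of cow.
Insert jay: jay > fox → go right; jay < yak → go left; jay < owl → go left; jay < kit → go left. Place as left child of kit.
Insert doe: doe < fox → go left; doe < emu → go left; doe > cow → go right; doe < dog → go left. Place as left child of dog.
Insert pug: pug > fox → go right; pug < yak → go left; pug > owl → go right. Place as right child of owl.
Insert ape: ape < fox → go left; ape < emu → go left; ape < cow → go left. Place as left child of cow.
Insert gnu: gnu > fox → go right; gnu < yak → go left; gnu < owl → go left; gnu < kit → go left; gnu < jay → go left. Place as left child of jay.
Insert boa: boa < fox → go left; boa < emu → go left; boa < cow → go left; boa > ape → go right. Place as right child of ape.
Insert cod: cod < fox → go left; cod < emu → go left; cod < cow → go left; cod > ape → go right; cod > boa → go right. Place as right child of boa.
Insert koi: koi > fox → go right; koi < yak → go left; koi < owl → go left; koi > kit → go right. Place as right child of kit.
Insert hog: hog > fox → go right; hog < yak → go left; hog < owl → go left; hog < kit → go left; hog < jay → go left; hog > gnu → go right. Place as right child of gnu.
Insert elk: elk < fox → go left; elk < emu → go left; elk > cow → go right; elk > dog → go right. Place as right child of dog.
Insert ewe: ewe < fox → go left; ewe > emu → go right. Place as right child of emu.
Insert cat: cat < fox → go left; cat < emu → go left; cat < cow → go left; cat > ape → go right; cat > boa → go right; cat < cod → go left. Place as left child of cod.
Insert rat: rat > fox → go right; rat < yak → go left; rat > owl → go right; rat > pug → go right. Place as right child of pug.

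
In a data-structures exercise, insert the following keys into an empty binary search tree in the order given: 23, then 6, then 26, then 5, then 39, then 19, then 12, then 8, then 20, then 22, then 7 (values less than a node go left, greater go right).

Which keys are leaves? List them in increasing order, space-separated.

5 7 22 39

23: root
6: left child of 23 (depth 1)
26: right child of 23 (depth 1)
5: left child of 6 (depth 2)
39: right child of 26 (depth 2)
19: right child of 6 (depth 2)
12: left child of 19 (depth 3)
8: left child of 12 (depth 4)
20: right child of 19 (depth 3)
22: right child of 20 (depth 4)
7: left child of 8 (depth 5)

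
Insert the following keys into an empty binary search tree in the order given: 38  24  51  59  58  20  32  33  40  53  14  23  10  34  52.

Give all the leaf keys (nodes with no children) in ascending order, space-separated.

10 23 34 40 52

Insert 38: tree is empty, so 38 becomes the root.
Insert 24: 24 < 38 → go left. Place as left child of 38.
Insert 51: 51 > 38 → go right. Place as right child of 38.
Insert 59: 59 > 38 → go right; 59 > 51 → go right. Place as right child of 51.
Insert 58: 58 > 38 → go right; 58 > 51 → go right; 58 < 59 → go left. Place as left child of 59.
Insert 20: 20 < 38 → go left; 20 < 24 → go left. Place as left child of 24.
Insert 32: 32 < 38 → go left; 32 > 24 → go right. Place as right child of 24.
Insert 33: 33 < 38 → go left; 33 > 24 → go right; 33 > 32 → go right. Place as right child of 32.
Insert 40: 40 > 38 → go right; 40 < 51 → go left. Place as left child of 51.
Insert 53: 53 > 38 → go right; 53 > 51 → go right; 53 < 59 → go left; 53 < 58 → go left. Place as left child of 58.
Insert 14: 14 < 38 → go left; 14 < 24 → go left; 14 < 20 → go left. Place as left child of 20.
Insert 23: 23 < 38 → go left; 23 < 24 → go left; 23 > 20 → go right. Place as right child of 20.
Insert 10: 10 < 38 → go left; 10 < 24 → go left; 10 < 20 → go left; 10 < 14 → go left. Place as left child of 14.
Insert 34: 34 < 38 → go left; 34 > 24 → go right; 34 > 32 → go right; 34 > 33 → go right. Place as right child of 33.
Insert 52: 52 > 38 → go right; 52 > 51 → go right; 52 < 59 → go left; 52 < 58 → go left; 52 < 53 → go left. Place as left child of 53.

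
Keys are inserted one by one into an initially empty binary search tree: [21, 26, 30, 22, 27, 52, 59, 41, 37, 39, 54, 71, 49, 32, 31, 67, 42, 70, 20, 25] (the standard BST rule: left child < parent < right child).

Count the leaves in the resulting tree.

8

Resulting structure (node: left, right):
  21: L=20, R=26
  26: L=22, R=30
  30: L=27, R=52
  22: L=–, R=25
  27: L=–, R=–
  52: L=41, R=59
  59: L=54, R=71
  41: L=37, R=49
  37: L=32, R=39
  39: L=–, R=–
  54: L=–, R=–
  71: L=67, R=–
  49: L=42, R=–
  32: L=31, R=–
  31: L=–, R=–
  67: L=–, R=70
  42: L=–, R=–
  70: L=–, R=–
  20: L=–, R=–
  25: L=–, R=–

Leaves: 20, 25, 27, 31, 39, 42, 54, 70 — 8 in total.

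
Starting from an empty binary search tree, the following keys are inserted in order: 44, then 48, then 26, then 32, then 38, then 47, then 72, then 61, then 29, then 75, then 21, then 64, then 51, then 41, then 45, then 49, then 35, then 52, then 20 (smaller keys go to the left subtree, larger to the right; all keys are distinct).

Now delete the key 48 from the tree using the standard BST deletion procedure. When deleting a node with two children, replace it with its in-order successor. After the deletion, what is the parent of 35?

Insert 44: tree is empty, so 44 becomes the root.
Insert 48: 48 > 44 → go right. Place as right child of 44.
Insert 26: 26 < 44 → go left. Place as left child of 44.
Insert 32: 32 < 44 → go left; 32 > 26 → go right. Place as right child of 26.
Insert 38: 38 < 44 → go left; 38 > 26 → go right; 38 > 32 → go right. Place as right child of 32.
Insert 47: 47 > 44 → go right; 47 < 48 → go left. Place as left child of 48.
Insert 72: 72 > 44 → go right; 72 > 48 → go right. Place as right child of 48.
Insert 61: 61 > 44 → go right; 61 > 48 → go right; 61 < 72 → go left. Place as left child of 72.
Insert 29: 29 < 44 → go left; 29 > 26 → go right; 29 < 32 → go left. Place as left child of 32.
Insert 75: 75 > 44 → go right; 75 > 48 → go right; 75 > 72 → go right. Place as right child of 72.
Insert 21: 21 < 44 → go left; 21 < 26 → go left. Place as left child of 26.
Insert 64: 64 > 44 → go right; 64 > 48 → go right; 64 < 72 → go left; 64 > 61 → go right. Place as right child of 61.
Insert 51: 51 > 44 → go right; 51 > 48 → go right; 51 < 72 → go left; 51 < 61 → go left. Place as left child of 61.
Insert 41: 41 < 44 → go left; 41 > 26 → go right; 41 > 32 → go right; 41 > 38 → go right. Place as right child of 38.
Insert 45: 45 > 44 → go right; 45 < 48 → go left; 45 < 47 → go left. Place as left child of 47.
Insert 49: 49 > 44 → go right; 49 > 48 → go right; 49 < 72 → go left; 49 < 61 → go left; 49 < 51 → go left. Place as left child of 51.
Insert 35: 35 < 44 → go left; 35 > 26 → go right; 35 > 32 → go right; 35 < 38 → go left. Place as left child of 38.
Insert 52: 52 > 44 → go right; 52 > 48 → go right; 52 < 72 → go left; 52 < 61 → go left; 52 > 51 → go right. Place as right child of 51.
Insert 20: 20 < 44 → go left; 20 < 26 → go left; 20 < 21 → go left. Place as left child of 21.

Delete 48 (two children — replace with in-order successor).
After deletion, 35's parent is 38.

38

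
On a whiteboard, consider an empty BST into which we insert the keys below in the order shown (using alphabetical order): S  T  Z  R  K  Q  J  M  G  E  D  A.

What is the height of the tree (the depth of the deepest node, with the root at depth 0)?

Insert S: tree is empty, so S becomes the root.
Insert T: T > S → go right. Place as right child of S.
Insert Z: Z > S → go right; Z > T → go right. Place as right child of T.
Insert R: R < S → go left. Place as left child of S.
Insert K: K < S → go left; K < R → go left. Place as left child of R.
Insert Q: Q < S → go left; Q < R → go left; Q > K → go right. Place as right child of K.
Insert J: J < S → go left; J < R → go left; J < K → go left. Place as left child of K.
Insert M: M < S → go left; M < R → go left; M > K → go right; M < Q → go left. Place as left child of Q.
Insert G: G < S → go left; G < R → go left; G < K → go left; G < J → go left. Place as left child of J.
Insert E: E < S → go left; E < R → go left; E < K → go left; E < J → go left; E < G → go left. Place as left child of G.
Insert D: D < S → go left; D < R → go left; D < K → go left; D < J → go left; D < G → go left; D < E → go left. Place as left child of E.
Insert A: A < S → go left; A < R → go left; A < K → go left; A < J → go left; A < G → go left; A < E → go left; A < D → go left. Place as left child of D.

The deepest node is A at depth 7.

7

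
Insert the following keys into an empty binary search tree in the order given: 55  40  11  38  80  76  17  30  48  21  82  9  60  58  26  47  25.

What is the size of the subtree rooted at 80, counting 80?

55: root
40: left child of 55 (depth 1)
11: left child of 40 (depth 2)
38: right child of 11 (depth 3)
80: right child of 55 (depth 1)
76: left child of 80 (depth 2)
17: left child of 38 (depth 4)
30: right child of 17 (depth 5)
48: right child of 40 (depth 2)
21: left child of 30 (depth 6)
82: right child of 80 (depth 2)
9: left child of 11 (depth 3)
60: left child of 76 (depth 3)
58: left child of 60 (depth 4)
26: right child of 21 (depth 7)
47: left child of 48 (depth 3)
25: left child of 26 (depth 8)

Subtree rooted at 80 contains: 80, 76, 60, 58, 82 — 5 nodes.

5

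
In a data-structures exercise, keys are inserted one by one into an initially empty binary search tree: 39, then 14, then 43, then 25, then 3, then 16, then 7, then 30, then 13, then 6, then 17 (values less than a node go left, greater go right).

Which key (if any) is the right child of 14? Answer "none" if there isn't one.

Insert 39: tree is empty, so 39 becomes the root.
Insert 14: 14 < 39 → go left. Place as left child of 39.
Insert 43: 43 > 39 → go right. Place as right child of 39.
Insert 25: 25 < 39 → go left; 25 > 14 → go right. Place as right child of 14.
Insert 3: 3 < 39 → go left; 3 < 14 → go left. Place as left child of 14.
Insert 16: 16 < 39 → go left; 16 > 14 → go right; 16 < 25 → go left. Place as left child of 25.
Insert 7: 7 < 39 → go left; 7 < 14 → go left; 7 > 3 → go right. Place as right child of 3.
Insert 30: 30 < 39 → go left; 30 > 14 → go right; 30 > 25 → go right. Place as right child of 25.
Insert 13: 13 < 39 → go left; 13 < 14 → go left; 13 > 3 → go right; 13 > 7 → go right. Place as right child of 7.
Insert 6: 6 < 39 → go left; 6 < 14 → go left; 6 > 3 → go right; 6 < 7 → go left. Place as left child of 7.
Insert 17: 17 < 39 → go left; 17 > 14 → go right; 17 < 25 → go left; 17 > 16 → go right. Place as right child of 16.

25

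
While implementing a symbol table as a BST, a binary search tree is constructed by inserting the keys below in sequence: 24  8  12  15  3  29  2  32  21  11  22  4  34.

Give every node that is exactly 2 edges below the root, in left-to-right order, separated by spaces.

3 12 32

Insert 24: tree is empty, so 24 becomes the root.
Insert 8: 8 < 24 → go left. Place as left child of 24.
Insert 12: 12 < 24 → go left; 12 > 8 → go right. Place as right child of 8.
Insert 15: 15 < 24 → go left; 15 > 8 → go right; 15 > 12 → go right. Place as right child of 12.
Insert 3: 3 < 24 → go left; 3 < 8 → go left. Place as left child of 8.
Insert 29: 29 > 24 → go right. Place as right child of 24.
Insert 2: 2 < 24 → go left; 2 < 8 → go left; 2 < 3 → go left. Place as left child of 3.
Insert 32: 32 > 24 → go right; 32 > 29 → go right. Place as right child of 29.
Insert 21: 21 < 24 → go left; 21 > 8 → go right; 21 > 12 → go right; 21 > 15 → go right. Place as right child of 15.
Insert 11: 11 < 24 → go left; 11 > 8 → go right; 11 < 12 → go left. Place as left child of 12.
Insert 22: 22 < 24 → go left; 22 > 8 → go right; 22 > 12 → go right; 22 > 15 → go right; 22 > 21 → go right. Place as right child of 21.
Insert 4: 4 < 24 → go left; 4 < 8 → go left; 4 > 3 → go right. Place as right child of 3.
Insert 34: 34 > 24 → go right; 34 > 29 → go right; 34 > 32 → go right. Place as right child of 32.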